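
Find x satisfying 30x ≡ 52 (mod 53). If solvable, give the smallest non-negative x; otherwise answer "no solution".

First find gcd(30, 53):
53 = 1·30 + 23
30 = 1·23 + 7
23 = 3·7 + 2
7 = 3·2 + 1
2 = 2·1 + 0
gcd = 1, so a unique solution mod 53 exists.
Back-substitute for the Bézout coefficients:
1 = 7 − 3·2
1 = −3·23 + 10·7
1 = 10·30 − 13·23
1 = −13·53 + 23·30
So 30·(23) ≡ 1 (mod 53), giving 30⁻¹ ≡ 23.
x ≡ 30⁻¹·52 ≡ 23·52 ≡ 30 (mod 53).

30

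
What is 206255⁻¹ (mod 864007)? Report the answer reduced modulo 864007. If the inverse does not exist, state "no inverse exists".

gcd(864007, 206255) by repeated division:
864007 = 4×206255 + 38987
206255 = 5×38987 + 11320
38987 = 3×11320 + 5027
11320 = 2×5027 + 1266
5027 = 3×1266 + 1229
1266 = 1×1229 + 37
1229 = 33×37 + 8
37 = 4×8 + 5
8 = 1×5 + 3
5 = 1×3 + 2
3 = 1×2 + 1
2 = 2×1 + 0
Since gcd(206255, 864007) = 1, back-substitute to write 1 as a combination:
1 = 3 − 2
1 = −5 + 2·3
1 = 2·8 − 3·5
1 = −3·37 + 14·8
1 = 14·1229 − 465·37
1 = −465·1266 + 479·1229
1 = 479·5027 − 1902·1266
1 = −1902·11320 + 4283·5027
1 = 4283·38987 − 14751·11320
1 = −14751·206255 + 78038·38987
1 = 78038·864007 − 326903·206255
Hence 206255⁻¹ ≡ -326903 ≡ 537104 (mod 864007).

537104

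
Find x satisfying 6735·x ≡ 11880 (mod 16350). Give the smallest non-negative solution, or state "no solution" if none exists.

128

First find gcd(6735, 16350):
16350 = 2·6735 + 2880
6735 = 2·2880 + 975
2880 = 2·975 + 930
975 = 1·930 + 45
930 = 20·45 + 30
45 = 1·30 + 15
30 = 2·15 + 0
gcd = 15 and 15 | 11880, so solutions exist. Divide through by 15: 449x ≡ 792 (mod 1090).
Now find 449⁻¹ mod 1090:
1090 = 2·449 + 192
449 = 2·192 + 65
192 = 2·65 + 62
65 = 1·62 + 3
62 = 20·3 + 2
3 = 1·2 + 1
2 = 2·1 + 0
Back-substitute:
1 = 3 − 2
1 = −62 + 21·3
1 = 21·65 − 22·62
1 = −22·192 + 65·65
1 = 65·449 − 152·192
1 = −152·1090 + 369·449
So 449⁻¹ ≡ 369 (mod 1090).
Then x ≡ 369·792 ≡ 128 (mod 1090); the smallest non-negative solution is x = 128.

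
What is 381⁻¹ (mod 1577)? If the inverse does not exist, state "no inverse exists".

476

Run Euclid on (1577, 381):
1577 = 4×381 + 53
381 = 7×53 + 10
53 = 5×10 + 3
10 = 3×3 + 1
3 = 3×1 + 0
The gcd is 1. Working backward:
1 = 10 − 3·3
1 = −3·53 + 16·10
1 = 16·381 − 115·53
1 = −115·1577 + 476·381
So 381·476 ≡ 1 (mod 1577).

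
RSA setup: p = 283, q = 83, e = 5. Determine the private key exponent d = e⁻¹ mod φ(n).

4625

φ(n) = (p−1)(q−1) = 282·82 = 23124.
Need d with 5·d ≡ 1 (mod 23124). Apply the extended Euclidean algorithm:
23124 = 4624×5 + 4
5 = 1×4 + 1
4 = 4×1 + 0
Back-substitute:
1 = 5 − 4
1 = −23124 + 4625·5
So 5·4625 ≡ 1 (mod 23124), hence d = 4625.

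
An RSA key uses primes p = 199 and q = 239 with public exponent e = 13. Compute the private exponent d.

φ(n) = (p−1)(q−1) = 198·238 = 47124.
Need d with 13·d ≡ 1 (mod 47124). Apply the extended Euclidean algorithm:
47124 = 3624*13 + 12
13 = 1*12 + 1
12 = 12*1 + 0
Back-substitute:
1 = 13 − 12
1 = −47124 + 3625·13
So 13·3625 ≡ 1 (mod 47124), hence d = 3625.

3625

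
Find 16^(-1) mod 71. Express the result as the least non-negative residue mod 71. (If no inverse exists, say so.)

Extended Euclidean algorithm:
71 = 4×16 + 7
16 = 2×7 + 2
7 = 3×2 + 1
2 = 2×1 + 0
gcd = 1, so the inverse exists. Back-substitute:
1 = 7 − 3·2
1 = −3·16 + 7·7
1 = 7·71 − 31·16
So 16·(-31) ≡ 1 (mod 71), and -31 ≡ 40 (mod 71).

40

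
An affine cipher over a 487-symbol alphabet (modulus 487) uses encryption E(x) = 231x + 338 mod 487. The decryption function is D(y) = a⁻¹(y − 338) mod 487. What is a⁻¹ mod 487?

Run Euclid on (487, 231):
487 = 2·231 + 25
231 = 9·25 + 6
25 = 4·6 + 1
6 = 6·1 + 0
Since gcd(231, 487) = 1, back-substitute to write 1 as a combination:
1 = 25 − 4·6
1 = −4·231 + 37·25
1 = 37·487 − 78·231
Thus 231·(-78) ≡ 1 (mod 487); reducing, -78 mod 487 = 409.

409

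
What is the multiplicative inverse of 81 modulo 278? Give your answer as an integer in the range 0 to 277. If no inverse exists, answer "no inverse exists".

Apply the Euclidean algorithm to 278 and 81:
278 = 3×81 + 35
81 = 2×35 + 11
35 = 3×11 + 2
11 = 5×2 + 1
2 = 2×1 + 0
gcd = 1, so the inverse exists. Back-substitute:
1 = 11 − 5·2
1 = −5·35 + 16·11
1 = 16·81 − 37·35
1 = −37·278 + 127·81
So 81·127 ≡ 1 (mod 278).

127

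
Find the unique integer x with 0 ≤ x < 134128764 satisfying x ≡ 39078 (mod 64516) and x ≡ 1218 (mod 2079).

Write x = 39078 + 64516·k. Then 64516·k ≡ 1218 − 39078 ≡ 1641 (mod 2079).
Need 64516⁻¹ mod 2079. Extended Euclid on (2079, 67):
2079 = 31×67 + 2
67 = 33×2 + 1
2 = 2×1 + 0
Back-substitute:
1 = 67 − 33·2
1 = −33·2079 + 1024·67
64516⁻¹ ≡ 1024 (mod 2079), so k ≡ 1024·1641 ≡ 552 (mod 2079).
x = 39078 + 64516·552 = 35651910.

35651910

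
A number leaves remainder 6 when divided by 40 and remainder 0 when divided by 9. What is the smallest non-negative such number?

126

Write x = 6 + 40·k. Then 40·k ≡ 0 − 6 ≡ 3 (mod 9).
Need 40⁻¹ mod 9. Extended Euclid on (9, 4):
9 = 2*4 + 1
4 = 4*1 + 0
Back-substitute:
1 = 9 − 2·4
40⁻¹ ≡ 7 (mod 9), so k ≡ 7·3 ≡ 3 (mod 9).
x = 6 + 40·3 = 126.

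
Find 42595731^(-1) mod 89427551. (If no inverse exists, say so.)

87059734

Run Euclid on (89427551, 42595731):
89427551 = 2×42595731 + 4236089
42595731 = 10×4236089 + 234841
4236089 = 18×234841 + 8951
234841 = 26×8951 + 2115
8951 = 4×2115 + 491
2115 = 4×491 + 151
491 = 3×151 + 38
151 = 3×38 + 37
38 = 1×37 + 1
37 = 37×1 + 0
The gcd is 1. Working backward:
1 = 38 − 37
1 = −151 + 4·38
1 = 4·491 − 13·151
1 = −13·2115 + 56·491
1 = 56·8951 − 237·2115
1 = −237·234841 + 6218·8951
1 = 6218·4236089 − 112161·234841
1 = −112161·42595731 + 1127828·4236089
1 = 1127828·89427551 − 2367817·42595731
Thus 42595731·(-2367817) ≡ 1 (mod 89427551); reducing, -2367817 mod 89427551 = 87059734.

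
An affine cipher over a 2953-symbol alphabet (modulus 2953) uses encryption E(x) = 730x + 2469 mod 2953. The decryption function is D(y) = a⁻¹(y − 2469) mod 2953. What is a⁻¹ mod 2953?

2237

Extended Euclidean algorithm:
2953 = 4·730 + 33
730 = 22·33 + 4
33 = 8·4 + 1
4 = 4·1 + 0
gcd = 1, so the inverse exists. Back-substitute:
1 = 33 − 8·4
1 = −8·730 + 177·33
1 = 177·2953 − 716·730
Hence 730⁻¹ ≡ -716 ≡ 2237 (mod 2953).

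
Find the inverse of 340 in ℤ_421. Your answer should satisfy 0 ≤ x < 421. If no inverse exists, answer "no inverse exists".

395

Extended Euclidean algorithm:
421 = 1·340 + 81
340 = 4·81 + 16
81 = 5·16 + 1
16 = 16·1 + 0
The gcd is 1. Working backward:
1 = 81 − 5·16
1 = −5·340 + 21·81
1 = 21·421 − 26·340
Hence 340⁻¹ ≡ -26 ≡ 395 (mod 421).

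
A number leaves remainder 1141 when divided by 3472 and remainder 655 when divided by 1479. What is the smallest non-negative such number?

Write x = 1141 + 3472·k. Then 3472·k ≡ 655 − 1141 ≡ 993 (mod 1479).
Need 3472⁻¹ mod 1479. Extended Euclid on (1479, 514):
1479 = 2×514 + 451
514 = 1×451 + 63
451 = 7×63 + 10
63 = 6×10 + 3
10 = 3×3 + 1
3 = 3×1 + 0
Back-substitute:
1 = 10 − 3·3
1 = −3·63 + 19·10
1 = 19·451 − 136·63
1 = −136·514 + 155·451
1 = 155·1479 − 446·514
3472⁻¹ ≡ 1033 (mod 1479), so k ≡ 1033·993 ≡ 822 (mod 1479).
x = 1141 + 3472·822 = 2855125.

2855125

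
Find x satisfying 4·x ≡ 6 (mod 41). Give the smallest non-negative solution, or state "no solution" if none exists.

First find gcd(4, 41):
41 = 10*4 + 1
4 = 4*1 + 0
gcd = 1, so a unique solution mod 41 exists.
Back-substitute for the Bézout coefficients:
1 = 41 − 10·4
So 4·(-10) ≡ 1 (mod 41), giving 4⁻¹ ≡ 31.
x ≡ 4⁻¹·6 ≡ 31·6 ≡ 22 (mod 41).

22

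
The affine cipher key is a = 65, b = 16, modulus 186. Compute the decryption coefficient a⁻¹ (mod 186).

Run Euclid on (186, 65):
186 = 2·65 + 56
65 = 1·56 + 9
56 = 6·9 + 2
9 = 4·2 + 1
2 = 2·1 + 0
Since gcd(65, 186) = 1, back-substitute to write 1 as a combination:
1 = 9 − 4·2
1 = −4·56 + 25·9
1 = 25·65 − 29·56
1 = −29·186 + 83·65
So 65·83 ≡ 1 (mod 186).

83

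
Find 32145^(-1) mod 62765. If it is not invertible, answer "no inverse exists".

no inverse exists

Compute gcd(32145, 62765):
62765 = 1*32145 + 30620
32145 = 1*30620 + 1525
30620 = 20*1525 + 120
1525 = 12*120 + 85
120 = 1*85 + 35
85 = 2*35 + 15
35 = 2*15 + 5
15 = 3*5 + 0
The gcd is 5, not 1, hence no inverse exists.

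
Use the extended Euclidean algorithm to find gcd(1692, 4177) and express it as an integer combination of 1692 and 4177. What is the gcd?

1

Euclidean algorithm:
4177 = 2×1692 + 793
1692 = 2×793 + 106
793 = 7×106 + 51
106 = 2×51 + 4
51 = 12×4 + 3
4 = 1×3 + 1
3 = 3×1 + 0
gcd(1692, 4177) = 1.
Express as a combination:
1 = 4 − 3
1 = −51 + 13·4
1 = 13·106 − 27·51
1 = −27·793 + 202·106
1 = 202·1692 − 431·793
1 = −431·4177 + 1064·1692
So 1 = (-431)·4177 + (1064)·1692.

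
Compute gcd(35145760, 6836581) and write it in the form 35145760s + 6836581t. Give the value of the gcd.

Apply Euclid's algorithm to 35145760 and 6836581:
35145760 = 5*6836581 + 962855
6836581 = 7*962855 + 96596
962855 = 9*96596 + 93491
96596 = 1*93491 + 3105
93491 = 30*3105 + 341
3105 = 9*341 + 36
341 = 9*36 + 17
36 = 2*17 + 2
17 = 8*2 + 1
2 = 2*1 + 0
gcd(35145760, 6836581) = 1.
Express as a combination:
1 = 17 − 8·2
1 = −8·36 + 17·17
1 = 17·341 − 161·36
1 = −161·3105 + 1466·341
1 = 1466·93491 − 44141·3105
1 = −44141·96596 + 45607·93491
1 = 45607·962855 − 454604·96596
1 = −454604·6836581 + 3227835·962855
1 = 3227835·35145760 − 16593779·6836581
So 1 = (3227835)·35145760 + (-16593779)·6836581.

1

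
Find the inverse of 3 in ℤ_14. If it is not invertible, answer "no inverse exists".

Extended Euclidean algorithm:
14 = 4·3 + 2
3 = 1·2 + 1
2 = 2·1 + 0
The gcd is 1. Working backward:
1 = 3 − 2
1 = −14 + 5·3
So 3·5 ≡ 1 (mod 14).

5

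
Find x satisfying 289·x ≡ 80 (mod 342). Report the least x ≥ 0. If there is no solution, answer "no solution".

First find gcd(289, 342):
342 = 1×289 + 53
289 = 5×53 + 24
53 = 2×24 + 5
24 = 4×5 + 4
5 = 1×4 + 1
4 = 4×1 + 0
gcd = 1, so a unique solution mod 342 exists.
Back-substitute for the Bézout coefficients:
1 = 5 − 4
1 = −24 + 5·5
1 = 5·53 − 11·24
1 = −11·289 + 60·53
1 = 60·342 − 71·289
So 289·(-71) ≡ 1 (mod 342), giving 289⁻¹ ≡ 271.
x ≡ 289⁻¹·80 ≡ 271·80 ≡ 134 (mod 342).

134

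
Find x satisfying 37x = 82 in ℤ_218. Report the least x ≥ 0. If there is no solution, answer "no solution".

14

First find gcd(37, 218):
218 = 5×37 + 33
37 = 1×33 + 4
33 = 8×4 + 1
4 = 4×1 + 0
gcd = 1, so a unique solution mod 218 exists.
Back-substitute for the Bézout coefficients:
1 = 33 − 8·4
1 = −8·37 + 9·33
1 = 9·218 − 53·37
So 37·(-53) ≡ 1 (mod 218), giving 37⁻¹ ≡ 165.
x ≡ 37⁻¹·82 ≡ 165·82 ≡ 14 (mod 218).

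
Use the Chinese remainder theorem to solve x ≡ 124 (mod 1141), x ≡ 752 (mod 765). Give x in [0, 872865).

Write x = 124 + 1141·k. Then 1141·k ≡ 752 − 124 ≡ 628 (mod 765).
Need 1141⁻¹ mod 765. Extended Euclid on (765, 376):
765 = 2*376 + 13
376 = 28*13 + 12
13 = 1*12 + 1
12 = 12*1 + 0
Back-substitute:
1 = 13 − 12
1 = −376 + 29·13
1 = 29·765 − 59·376
1141⁻¹ ≡ 706 (mod 765), so k ≡ 706·628 ≡ 433 (mod 765).
x = 124 + 1141·433 = 494177.

494177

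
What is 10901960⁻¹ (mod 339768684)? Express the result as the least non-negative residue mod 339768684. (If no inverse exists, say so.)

no inverse exists

Euclidean algorithm on 339768684, 10901960:
339768684 = 31*10901960 + 1807924
10901960 = 6*1807924 + 54416
1807924 = 33*54416 + 12196
54416 = 4*12196 + 5632
12196 = 2*5632 + 932
5632 = 6*932 + 40
932 = 23*40 + 12
40 = 3*12 + 4
12 = 3*4 + 0
gcd(10901960, 339768684) = 4 ≠ 1, so 10901960 has no multiplicative inverse modulo 339768684.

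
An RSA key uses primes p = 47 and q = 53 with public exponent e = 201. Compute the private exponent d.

2273

φ(n) = (p−1)(q−1) = 46·52 = 2392.
Need d with 201·d ≡ 1 (mod 2392). Apply the extended Euclidean algorithm:
2392 = 11×201 + 181
201 = 1×181 + 20
181 = 9×20 + 1
20 = 20×1 + 0
Back-substitute:
1 = 181 − 9·20
1 = −9·201 + 10·181
1 = 10·2392 − 119·201
So 201·(-119) ≡ 1 (mod 2392), hence d ≡ -119 ≡ 2273 (mod 2392).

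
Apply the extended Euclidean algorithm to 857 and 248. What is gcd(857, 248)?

Apply Euclid's algorithm to 857 and 248:
857 = 3·248 + 113
248 = 2·113 + 22
113 = 5·22 + 3
22 = 7·3 + 1
3 = 3·1 + 0
gcd(857, 248) = 1.
Express as a combination:
1 = 22 − 7·3
1 = −7·113 + 36·22
1 = 36·248 − 79·113
1 = −79·857 + 273·248
So 1 = (-79)·857 + (273)·248.

1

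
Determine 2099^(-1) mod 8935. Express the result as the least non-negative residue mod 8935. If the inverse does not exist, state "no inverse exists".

Apply the Euclidean algorithm to 8935 and 2099:
8935 = 4*2099 + 539
2099 = 3*539 + 482
539 = 1*482 + 57
482 = 8*57 + 26
57 = 2*26 + 5
26 = 5*5 + 1
5 = 5*1 + 0
Since gcd(2099, 8935) = 1, back-substitute to write 1 as a combination:
1 = 26 − 5·5
1 = −5·57 + 11·26
1 = 11·482 − 93·57
1 = −93·539 + 104·482
1 = 104·2099 − 405·539
1 = −405·8935 + 1724·2099
So 2099·1724 ≡ 1 (mod 8935).

1724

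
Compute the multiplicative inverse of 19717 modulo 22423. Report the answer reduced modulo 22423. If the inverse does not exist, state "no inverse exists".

Extended Euclidean algorithm:
22423 = 1·19717 + 2706
19717 = 7·2706 + 775
2706 = 3·775 + 381
775 = 2·381 + 13
381 = 29·13 + 4
13 = 3·4 + 1
4 = 4·1 + 0
gcd = 1, so the inverse exists. Back-substitute:
1 = 13 − 3·4
1 = −3·381 + 88·13
1 = 88·775 − 179·381
1 = −179·2706 + 625·775
1 = 625·19717 − 4554·2706
1 = −4554·22423 + 5179·19717
So 19717·5179 ≡ 1 (mod 22423).

5179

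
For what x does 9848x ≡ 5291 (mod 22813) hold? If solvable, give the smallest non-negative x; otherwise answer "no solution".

First find gcd(9848, 22813):
22813 = 2*9848 + 3117
9848 = 3*3117 + 497
3117 = 6*497 + 135
497 = 3*135 + 92
135 = 1*92 + 43
92 = 2*43 + 6
43 = 7*6 + 1
6 = 6*1 + 0
gcd = 1, so a unique solution mod 22813 exists.
Back-substitute for the Bézout coefficients:
1 = 43 − 7·6
1 = −7·92 + 15·43
1 = 15·135 − 22·92
1 = −22·497 + 81·135
1 = 81·3117 − 508·497
1 = −508·9848 + 1605·3117
1 = 1605·22813 − 3718·9848
So 9848·(-3718) ≡ 1 (mod 22813), giving 9848⁻¹ ≡ 19095.
x ≡ 9848⁻¹·5291 ≡ 19095·5291 ≡ 15681 (mod 22813).

15681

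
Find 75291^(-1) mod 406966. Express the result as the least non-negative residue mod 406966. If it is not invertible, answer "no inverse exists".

395415

Run Euclid on (406966, 75291):
406966 = 5·75291 + 30511
75291 = 2·30511 + 14269
30511 = 2·14269 + 1973
14269 = 7·1973 + 458
1973 = 4·458 + 141
458 = 3·141 + 35
141 = 4·35 + 1
35 = 35·1 + 0
Since gcd(75291, 406966) = 1, back-substitute to write 1 as a combination:
1 = 141 − 4·35
1 = −4·458 + 13·141
1 = 13·1973 − 56·458
1 = −56·14269 + 405·1973
1 = 405·30511 − 866·14269
1 = −866·75291 + 2137·30511
1 = 2137·406966 − 11551·75291
So 75291·(-11551) ≡ 1 (mod 406966), and -11551 ≡ 395415 (mod 406966).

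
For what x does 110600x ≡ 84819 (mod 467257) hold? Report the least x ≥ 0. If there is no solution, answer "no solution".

First find gcd(110600, 467257):
467257 = 4×110600 + 24857
110600 = 4×24857 + 11172
24857 = 2×11172 + 2513
11172 = 4×2513 + 1120
2513 = 2×1120 + 273
1120 = 4×273 + 28
273 = 9×28 + 21
28 = 1×21 + 7
21 = 3×7 + 0
gcd = 7 and 7 | 84819, so solutions exist. Divide through by 7: 15800x ≡ 12117 (mod 66751).
Now find 15800⁻¹ mod 66751:
66751 = 4×15800 + 3551
15800 = 4×3551 + 1596
3551 = 2×1596 + 359
1596 = 4×359 + 160
359 = 2×160 + 39
160 = 4×39 + 4
39 = 9×4 + 3
4 = 1×3 + 1
3 = 3×1 + 0
Back-substitute:
1 = 4 − 3
1 = −39 + 10·4
1 = 10·160 − 41·39
1 = −41·359 + 92·160
1 = 92·1596 − 409·359
1 = −409·3551 + 910·1596
1 = 910·15800 − 4049·3551
1 = −4049·66751 + 17106·15800
So 15800⁻¹ ≡ 17106 (mod 66751).
Then x ≡ 17106·12117 ≡ 11547 (mod 66751); the smallest non-negative solution is x = 11547.

11547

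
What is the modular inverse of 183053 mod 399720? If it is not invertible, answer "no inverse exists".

Apply the Euclidean algorithm to 399720 and 183053:
399720 = 2·183053 + 33614
183053 = 5·33614 + 14983
33614 = 2·14983 + 3648
14983 = 4·3648 + 391
3648 = 9·391 + 129
391 = 3·129 + 4
129 = 32·4 + 1
4 = 4·1 + 0
gcd = 1, so the inverse exists. Back-substitute:
1 = 129 − 32·4
1 = −32·391 + 97·129
1 = 97·3648 − 905·391
1 = −905·14983 + 3717·3648
1 = 3717·33614 − 8339·14983
1 = −8339·183053 + 45412·33614
1 = 45412·399720 − 99163·183053
So 183053·(-99163) ≡ 1 (mod 399720), and -99163 ≡ 300557 (mod 399720).

300557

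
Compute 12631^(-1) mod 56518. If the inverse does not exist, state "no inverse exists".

43685

Apply the Euclidean algorithm to 56518 and 12631:
56518 = 4*12631 + 5994
12631 = 2*5994 + 643
5994 = 9*643 + 207
643 = 3*207 + 22
207 = 9*22 + 9
22 = 2*9 + 4
9 = 2*4 + 1
4 = 4*1 + 0
The gcd is 1. Working backward:
1 = 9 − 2·4
1 = −2·22 + 5·9
1 = 5·207 − 47·22
1 = −47·643 + 146·207
1 = 146·5994 − 1361·643
1 = −1361·12631 + 2868·5994
1 = 2868·56518 − 12833·12631
Hence 12631⁻¹ ≡ -12833 ≡ 43685 (mod 56518).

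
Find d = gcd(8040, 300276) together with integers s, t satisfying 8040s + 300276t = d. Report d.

Apply Euclid's algorithm to 300276 and 8040:
300276 = 37·8040 + 2796
8040 = 2·2796 + 2448
2796 = 1·2448 + 348
2448 = 7·348 + 12
348 = 29·12 + 0
gcd(8040, 300276) = 12.
Working backward:
12 = 2448 − 7·348
12 = −7·2796 + 8·2448
12 = 8·8040 − 23·2796
12 = −23·300276 + 859·8040
So 12 = (-23)·300276 + (859)·8040.

12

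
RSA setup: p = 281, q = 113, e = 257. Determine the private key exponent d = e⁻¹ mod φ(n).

φ(n) = (p−1)(q−1) = 280·112 = 31360.
Need d with 257·d ≡ 1 (mod 31360). Apply the extended Euclidean algorithm:
31360 = 122*257 + 6
257 = 42*6 + 5
6 = 1*5 + 1
5 = 5*1 + 0
Back-substitute:
1 = 6 − 5
1 = −257 + 43·6
1 = 43·31360 − 5247·257
So 257·(-5247) ≡ 1 (mod 31360), hence d ≡ -5247 ≡ 26113 (mod 31360).

26113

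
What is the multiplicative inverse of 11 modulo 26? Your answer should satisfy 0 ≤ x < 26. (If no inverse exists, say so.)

Extended Euclidean algorithm:
26 = 2*11 + 4
11 = 2*4 + 3
4 = 1*3 + 1
3 = 3*1 + 0
Since gcd(11, 26) = 1, back-substitute to write 1 as a combination:
1 = 4 − 3
1 = −11 + 3·4
1 = 3·26 − 7·11
Hence 11⁻¹ ≡ -7 ≡ 19 (mod 26).

19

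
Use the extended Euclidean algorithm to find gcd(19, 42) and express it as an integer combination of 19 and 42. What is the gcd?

1

Euclidean algorithm:
42 = 2*19 + 4
19 = 4*4 + 3
4 = 1*3 + 1
3 = 3*1 + 0
gcd(19, 42) = 1.
Express as a combination:
1 = 4 − 3
1 = −19 + 5·4
1 = 5·42 − 11·19
So 1 = (5)·42 + (-11)·19.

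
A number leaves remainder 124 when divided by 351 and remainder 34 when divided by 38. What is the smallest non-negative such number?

9952

Write x = 124 + 351·k. Then 351·k ≡ 34 − 124 ≡ 24 (mod 38).
Need 351⁻¹ mod 38. Extended Euclid on (38, 9):
38 = 4×9 + 2
9 = 4×2 + 1
2 = 2×1 + 0
Back-substitute:
1 = 9 − 4·2
1 = −4·38 + 17·9
351⁻¹ ≡ 17 (mod 38), so k ≡ 17·24 ≡ 28 (mod 38).
x = 124 + 351·28 = 9952.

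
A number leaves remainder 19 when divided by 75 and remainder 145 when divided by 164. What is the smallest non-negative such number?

Write x = 19 + 75·k. Then 75·k ≡ 145 − 19 ≡ 126 (mod 164).
Need 75⁻¹ mod 164. Extended Euclid on (164, 75):
164 = 2·75 + 14
75 = 5·14 + 5
14 = 2·5 + 4
5 = 1·4 + 1
4 = 4·1 + 0
Back-substitute:
1 = 5 − 4
1 = −14 + 3·5
1 = 3·75 − 16·14
1 = −16·164 + 35·75
75⁻¹ ≡ 35 (mod 164), so k ≡ 35·126 ≡ 146 (mod 164).
x = 19 + 75·146 = 10969.

10969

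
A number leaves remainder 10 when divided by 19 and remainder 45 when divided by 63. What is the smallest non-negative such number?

675

Write x = 10 + 19·k. Then 19·k ≡ 45 − 10 ≡ 35 (mod 63).
Need 19⁻¹ mod 63. Extended Euclid on (63, 19):
63 = 3*19 + 6
19 = 3*6 + 1
6 = 6*1 + 0
Back-substitute:
1 = 19 − 3·6
1 = −3·63 + 10·19
19⁻¹ ≡ 10 (mod 63), so k ≡ 10·35 ≡ 35 (mod 63).
x = 10 + 19·35 = 675.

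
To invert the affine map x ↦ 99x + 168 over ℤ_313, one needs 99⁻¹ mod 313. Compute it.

Extended Euclidean algorithm:
313 = 3·99 + 16
99 = 6·16 + 3
16 = 5·3 + 1
3 = 3·1 + 0
The gcd is 1. Working backward:
1 = 16 − 5·3
1 = −5·99 + 31·16
1 = 31·313 − 98·99
Hence 99⁻¹ ≡ -98 ≡ 215 (mod 313).

215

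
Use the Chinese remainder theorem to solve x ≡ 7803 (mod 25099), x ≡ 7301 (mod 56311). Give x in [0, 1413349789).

705415198

Write x = 7803 + 25099·k. Then 25099·k ≡ 7301 − 7803 ≡ 55809 (mod 56311).
Need 25099⁻¹ mod 56311. Extended Euclid on (56311, 25099):
56311 = 2×25099 + 6113
25099 = 4×6113 + 647
6113 = 9×647 + 290
647 = 2×290 + 67
290 = 4×67 + 22
67 = 3×22 + 1
22 = 22×1 + 0
Back-substitute:
1 = 67 − 3·22
1 = −3·290 + 13·67
1 = 13·647 − 29·290
1 = −29·6113 + 274·647
1 = 274·25099 − 1125·6113
1 = −1125·56311 + 2524·25099
25099⁻¹ ≡ 2524 (mod 56311), so k ≡ 2524·55809 ≡ 28105 (mod 56311).
x = 7803 + 25099·28105 = 705415198.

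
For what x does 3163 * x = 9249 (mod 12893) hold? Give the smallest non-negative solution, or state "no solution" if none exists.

12472

First find gcd(3163, 12893):
12893 = 4×3163 + 241
3163 = 13×241 + 30
241 = 8×30 + 1
30 = 30×1 + 0
gcd = 1, so a unique solution mod 12893 exists.
Back-substitute for the Bézout coefficients:
1 = 241 − 8·30
1 = −8·3163 + 105·241
1 = 105·12893 − 428·3163
So 3163·(-428) ≡ 1 (mod 12893), giving 3163⁻¹ ≡ 12465.
x ≡ 3163⁻¹·9249 ≡ 12465·9249 ≡ 12472 (mod 12893).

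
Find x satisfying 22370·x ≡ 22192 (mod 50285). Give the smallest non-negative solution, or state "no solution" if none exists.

no solution

gcd(22370, 50285):
50285 = 2*22370 + 5545
22370 = 4*5545 + 190
5545 = 29*190 + 35
190 = 5*35 + 15
35 = 2*15 + 5
15 = 3*5 + 0
gcd = 5, but 5 ∤ 22192, so the congruence has no solution.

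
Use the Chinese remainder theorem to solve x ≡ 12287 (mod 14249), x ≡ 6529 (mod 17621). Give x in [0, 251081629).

Write x = 12287 + 14249·k. Then 14249·k ≡ 6529 − 12287 ≡ 11863 (mod 17621).
Need 14249⁻¹ mod 17621. Extended Euclid on (17621, 14249):
17621 = 1·14249 + 3372
14249 = 4·3372 + 761
3372 = 4·761 + 328
761 = 2·328 + 105
328 = 3·105 + 13
105 = 8·13 + 1
13 = 13·1 + 0
Back-substitute:
1 = 105 − 8·13
1 = −8·328 + 25·105
1 = 25·761 − 58·328
1 = −58·3372 + 257·761
1 = 257·14249 − 1086·3372
1 = −1086·17621 + 1343·14249
14249⁻¹ ≡ 1343 (mod 17621), so k ≡ 1343·11863 ≡ 2625 (mod 17621).
x = 12287 + 14249·2625 = 37415912.

37415912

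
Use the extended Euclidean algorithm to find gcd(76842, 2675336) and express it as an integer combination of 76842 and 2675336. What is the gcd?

2

Apply Euclid's algorithm to 2675336 and 76842:
2675336 = 34·76842 + 62708
76842 = 1·62708 + 14134
62708 = 4·14134 + 6172
14134 = 2·6172 + 1790
6172 = 3·1790 + 802
1790 = 2·802 + 186
802 = 4·186 + 58
186 = 3·58 + 12
58 = 4·12 + 10
12 = 1·10 + 2
10 = 5·2 + 0
gcd(76842, 2675336) = 2.
Back-substituting:
2 = 12 − 10
2 = −58 + 5·12
2 = 5·186 − 16·58
2 = −16·802 + 69·186
2 = 69·1790 − 154·802
2 = −154·6172 + 531·1790
2 = 531·14134 − 1216·6172
2 = −1216·62708 + 5395·14134
2 = 5395·76842 − 6611·62708
2 = −6611·2675336 + 230169·76842
So 2 = (-6611)·2675336 + (230169)·76842.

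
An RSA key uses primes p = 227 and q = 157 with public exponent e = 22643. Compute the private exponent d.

9923

φ(n) = (p−1)(q−1) = 226·156 = 35256.
Need d with 22643·d ≡ 1 (mod 35256). Apply the extended Euclidean algorithm:
35256 = 1*22643 + 12613
22643 = 1*12613 + 10030
12613 = 1*10030 + 2583
10030 = 3*2583 + 2281
2583 = 1*2281 + 302
2281 = 7*302 + 167
302 = 1*167 + 135
167 = 1*135 + 32
135 = 4*32 + 7
32 = 4*7 + 4
7 = 1*4 + 3
4 = 1*3 + 1
3 = 3*1 + 0
Back-substitute:
1 = 4 − 3
1 = −7 + 2·4
1 = 2·32 − 9·7
1 = −9·135 + 38·32
1 = 38·167 − 47·135
1 = −47·302 + 85·167
1 = 85·2281 − 642·302
1 = −642·2583 + 727·2281
1 = 727·10030 − 2823·2583
1 = −2823·12613 + 3550·10030
1 = 3550·22643 − 6373·12613
1 = −6373·35256 + 9923·22643
So 22643·9923 ≡ 1 (mod 35256), hence d = 9923.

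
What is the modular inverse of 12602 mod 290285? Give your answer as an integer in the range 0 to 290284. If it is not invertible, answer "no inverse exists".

Run Euclid on (290285, 12602):
290285 = 23*12602 + 439
12602 = 28*439 + 310
439 = 1*310 + 129
310 = 2*129 + 52
129 = 2*52 + 25
52 = 2*25 + 2
25 = 12*2 + 1
2 = 2*1 + 0
The gcd is 1. Working backward:
1 = 25 − 12·2
1 = −12·52 + 25·25
1 = 25·129 − 62·52
1 = −62·310 + 149·129
1 = 149·439 − 211·310
1 = −211·12602 + 6057·439
1 = 6057·290285 − 139522·12602
So 12602·(-139522) ≡ 1 (mod 290285), and -139522 ≡ 150763 (mod 290285).

150763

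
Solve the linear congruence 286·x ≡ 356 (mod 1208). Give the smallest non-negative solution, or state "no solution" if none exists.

242

First find gcd(286, 1208):
1208 = 4×286 + 64
286 = 4×64 + 30
64 = 2×30 + 4
30 = 7×4 + 2
4 = 2×2 + 0
gcd = 2 and 2 | 356, so solutions exist. Divide through by 2: 143x ≡ 178 (mod 604).
Now find 143⁻¹ mod 604:
604 = 4*143 + 32
143 = 4*32 + 15
32 = 2*15 + 2
15 = 7*2 + 1
2 = 2*1 + 0
Back-substitute:
1 = 15 − 7·2
1 = −7·32 + 15·15
1 = 15·143 − 67·32
1 = −67·604 + 283·143
So 143⁻¹ ≡ 283 (mod 604).
Then x ≡ 283·178 ≡ 242 (mod 604); the smallest non-negative solution is x = 242.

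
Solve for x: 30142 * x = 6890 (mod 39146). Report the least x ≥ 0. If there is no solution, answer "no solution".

18081

First find gcd(30142, 39146):
39146 = 1*30142 + 9004
30142 = 3*9004 + 3130
9004 = 2*3130 + 2744
3130 = 1*2744 + 386
2744 = 7*386 + 42
386 = 9*42 + 8
42 = 5*8 + 2
8 = 4*2 + 0
gcd = 2 and 2 | 6890, so solutions exist. Divide through by 2: 15071x ≡ 3445 (mod 19573).
Now find 15071⁻¹ mod 19573:
19573 = 1*15071 + 4502
15071 = 3*4502 + 1565
4502 = 2*1565 + 1372
1565 = 1*1372 + 193
1372 = 7*193 + 21
193 = 9*21 + 4
21 = 5*4 + 1
4 = 4*1 + 0
Back-substitute:
1 = 21 − 5·4
1 = −5·193 + 46·21
1 = 46·1372 − 327·193
1 = −327·1565 + 373·1372
1 = 373·4502 − 1073·1565
1 = −1073·15071 + 3592·4502
1 = 3592·19573 − 4665·15071
So 15071·(-4665) ≡ 1 (mod 19573), i.e. 15071⁻¹ ≡ 14908.
Then x ≡ 14908·3445 ≡ 18081 (mod 19573); the smallest non-negative solution is x = 18081.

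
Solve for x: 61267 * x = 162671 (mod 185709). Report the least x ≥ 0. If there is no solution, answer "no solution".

First find gcd(61267, 185709):
185709 = 3·61267 + 1908
61267 = 32·1908 + 211
1908 = 9·211 + 9
211 = 23·9 + 4
9 = 2·4 + 1
4 = 4·1 + 0
gcd = 1, so a unique solution mod 185709 exists.
Back-substitute for the Bézout coefficients:
1 = 9 − 2·4
1 = −2·211 + 47·9
1 = 47·1908 − 425·211
1 = −425·61267 + 13647·1908
1 = 13647·185709 − 41366·61267
So 61267·(-41366) ≡ 1 (mod 185709), giving 61267⁻¹ ≡ 144343.
x ≡ 61267⁻¹·162671 ≡ 144343·162671 ≡ 117029 (mod 185709).

117029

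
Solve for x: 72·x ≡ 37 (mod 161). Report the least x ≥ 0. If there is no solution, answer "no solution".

First find gcd(72, 161):
161 = 2*72 + 17
72 = 4*17 + 4
17 = 4*4 + 1
4 = 4*1 + 0
gcd = 1, so a unique solution mod 161 exists.
Back-substitute for the Bézout coefficients:
1 = 17 − 4·4
1 = −4·72 + 17·17
1 = 17·161 − 38·72
So 72·(-38) ≡ 1 (mod 161), giving 72⁻¹ ≡ 123.
x ≡ 72⁻¹·37 ≡ 123·37 ≡ 43 (mod 161).

43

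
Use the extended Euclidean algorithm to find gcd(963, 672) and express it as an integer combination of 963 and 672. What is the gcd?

Apply Euclid's algorithm to 963 and 672:
963 = 1·672 + 291
672 = 2·291 + 90
291 = 3·90 + 21
90 = 4·21 + 6
21 = 3·6 + 3
6 = 2·3 + 0
gcd(963, 672) = 3.
Express as a combination:
3 = 21 − 3·6
3 = −3·90 + 13·21
3 = 13·291 − 42·90
3 = −42·672 + 97·291
3 = 97·963 − 139·672
So 3 = (97)·963 + (-139)·672.

3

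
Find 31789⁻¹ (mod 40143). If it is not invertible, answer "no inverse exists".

38860

gcd(40143, 31789) by repeated division:
40143 = 1×31789 + 8354
31789 = 3×8354 + 6727
8354 = 1×6727 + 1627
6727 = 4×1627 + 219
1627 = 7×219 + 94
219 = 2×94 + 31
94 = 3×31 + 1
31 = 31×1 + 0
gcd = 1, so the inverse exists. Back-substitute:
1 = 94 − 3·31
1 = −3·219 + 7·94
1 = 7·1627 − 52·219
1 = −52·6727 + 215·1627
1 = 215·8354 − 267·6727
1 = −267·31789 + 1016·8354
1 = 1016·40143 − 1283·31789
Thus 31789·(-1283) ≡ 1 (mod 40143); reducing, -1283 mod 40143 = 38860.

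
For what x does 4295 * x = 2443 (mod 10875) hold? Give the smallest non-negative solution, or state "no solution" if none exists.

gcd(4295, 10875):
10875 = 2×4295 + 2285
4295 = 1×2285 + 2010
2285 = 1×2010 + 275
2010 = 7×275 + 85
275 = 3×85 + 20
85 = 4×20 + 5
20 = 4×5 + 0
gcd = 5, but 5 ∤ 2443, so the congruence has no solution.

no solution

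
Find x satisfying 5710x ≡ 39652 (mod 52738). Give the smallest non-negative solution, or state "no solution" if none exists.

First find gcd(5710, 52738):
52738 = 9*5710 + 1348
5710 = 4*1348 + 318
1348 = 4*318 + 76
318 = 4*76 + 14
76 = 5*14 + 6
14 = 2*6 + 2
6 = 3*2 + 0
gcd = 2 and 2 | 39652, so solutions exist. Divide through by 2: 2855x ≡ 19826 (mod 26369).
Now find 2855⁻¹ mod 26369:
26369 = 9*2855 + 674
2855 = 4*674 + 159
674 = 4*159 + 38
159 = 4*38 + 7
38 = 5*7 + 3
7 = 2*3 + 1
3 = 3*1 + 0
Back-substitute:
1 = 7 − 2·3
1 = −2·38 + 11·7
1 = 11·159 − 46·38
1 = −46·674 + 195·159
1 = 195·2855 − 826·674
1 = −826·26369 + 7629·2855
So 2855⁻¹ ≡ 7629 (mod 26369).
Then x ≡ 7629·19826 ≡ 26339 (mod 26369); the smallest non-negative solution is x = 26339.

26339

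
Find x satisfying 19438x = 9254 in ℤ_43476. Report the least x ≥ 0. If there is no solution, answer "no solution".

First find gcd(19438, 43476):
43476 = 2·19438 + 4600
19438 = 4·4600 + 1038
4600 = 4·1038 + 448
1038 = 2·448 + 142
448 = 3·142 + 22
142 = 6·22 + 10
22 = 2·10 + 2
10 = 5·2 + 0
gcd = 2 and 2 | 9254, so solutions exist. Divide through by 2: 9719x ≡ 4627 (mod 21738).
Now find 9719⁻¹ mod 21738:
21738 = 2×9719 + 2300
9719 = 4×2300 + 519
2300 = 4×519 + 224
519 = 2×224 + 71
224 = 3×71 + 11
71 = 6×11 + 5
11 = 2×5 + 1
5 = 5×1 + 0
Back-substitute:
1 = 11 − 2·5
1 = −2·71 + 13·11
1 = 13·224 − 41·71
1 = −41·519 + 95·224
1 = 95·2300 − 421·519
1 = −421·9719 + 1779·2300
1 = 1779·21738 − 3979·9719
So 9719·(-3979) ≡ 1 (mod 21738), i.e. 9719⁻¹ ≡ 17759.
Then x ≡ 17759·4627 ≡ 1253 (mod 21738); the smallest non-negative solution is x = 1253.

1253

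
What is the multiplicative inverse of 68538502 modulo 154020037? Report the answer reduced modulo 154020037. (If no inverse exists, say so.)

150171998

Apply the Euclidean algorithm to 154020037 and 68538502:
154020037 = 2·68538502 + 16943033
68538502 = 4·16943033 + 766370
16943033 = 22·766370 + 82893
766370 = 9·82893 + 20333
82893 = 4·20333 + 1561
20333 = 13·1561 + 40
1561 = 39·40 + 1
40 = 40·1 + 0
gcd = 1, so the inverse exists. Back-substitute:
1 = 1561 − 39·40
1 = −39·20333 + 508·1561
1 = 508·82893 − 2071·20333
1 = −2071·766370 + 19147·82893
1 = 19147·16943033 − 423305·766370
1 = −423305·68538502 + 1712367·16943033
1 = 1712367·154020037 − 3848039·68538502
So 68538502·(-3848039) ≡ 1 (mod 154020037), and -3848039 ≡ 150171998 (mod 154020037).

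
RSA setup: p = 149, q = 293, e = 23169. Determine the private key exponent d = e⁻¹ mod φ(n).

38385

φ(n) = (p−1)(q−1) = 148·292 = 43216.
Need d with 23169·d ≡ 1 (mod 43216). Apply the extended Euclidean algorithm:
43216 = 1×23169 + 20047
23169 = 1×20047 + 3122
20047 = 6×3122 + 1315
3122 = 2×1315 + 492
1315 = 2×492 + 331
492 = 1×331 + 161
331 = 2×161 + 9
161 = 17×9 + 8
9 = 1×8 + 1
8 = 8×1 + 0
Back-substitute:
1 = 9 − 8
1 = −161 + 18·9
1 = 18·331 − 37·161
1 = −37·492 + 55·331
1 = 55·1315 − 147·492
1 = −147·3122 + 349·1315
1 = 349·20047 − 2241·3122
1 = −2241·23169 + 2590·20047
1 = 2590·43216 − 4831·23169
So 23169·(-4831) ≡ 1 (mod 43216), hence d ≡ -4831 ≡ 38385 (mod 43216).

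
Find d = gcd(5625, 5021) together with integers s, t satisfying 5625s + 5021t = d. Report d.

Apply Euclid's algorithm to 5625 and 5021:
5625 = 1*5021 + 604
5021 = 8*604 + 189
604 = 3*189 + 37
189 = 5*37 + 4
37 = 9*4 + 1
4 = 4*1 + 0
gcd(5625, 5021) = 1.
Express as a combination:
1 = 37 − 9·4
1 = −9·189 + 46·37
1 = 46·604 − 147·189
1 = −147·5021 + 1222·604
1 = 1222·5625 − 1369·5021
So 1 = (1222)·5625 + (-1369)·5021.

1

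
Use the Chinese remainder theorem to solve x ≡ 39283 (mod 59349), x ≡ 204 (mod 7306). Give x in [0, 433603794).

Write x = 39283 + 59349·k. Then 59349·k ≡ 204 − 39283 ≡ 4757 (mod 7306).
Need 59349⁻¹ mod 7306. Extended Euclid on (7306, 901):
7306 = 8*901 + 98
901 = 9*98 + 19
98 = 5*19 + 3
19 = 6*3 + 1
3 = 3*1 + 0
Back-substitute:
1 = 19 − 6·3
1 = −6·98 + 31·19
1 = 31·901 − 285·98
1 = −285·7306 + 2311·901
59349⁻¹ ≡ 2311 (mod 7306), so k ≡ 2311·4757 ≡ 5203 (mod 7306).
x = 39283 + 59349·5203 = 308832130.

308832130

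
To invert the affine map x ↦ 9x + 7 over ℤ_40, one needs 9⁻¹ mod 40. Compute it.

Run Euclid on (40, 9):
40 = 4·9 + 4
9 = 2·4 + 1
4 = 4·1 + 0
gcd = 1, so the inverse exists. Back-substitute:
1 = 9 − 2·4
1 = −2·40 + 9·9
So 9·9 ≡ 1 (mod 40).

9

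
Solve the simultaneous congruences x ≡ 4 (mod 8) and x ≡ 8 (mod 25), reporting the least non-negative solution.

108

Write x = 4 + 8·k. Then 8·k ≡ 8 − 4 ≡ 4 (mod 25).
Need 8⁻¹ mod 25. Extended Euclid on (25, 8):
25 = 3×8 + 1
8 = 8×1 + 0
Back-substitute:
1 = 25 − 3·8
8⁻¹ ≡ 22 (mod 25), so k ≡ 22·4 ≡ 13 (mod 25).
x = 4 + 8·13 = 108.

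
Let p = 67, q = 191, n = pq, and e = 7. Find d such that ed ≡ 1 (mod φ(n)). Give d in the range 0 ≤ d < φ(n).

3583

φ(n) = (p−1)(q−1) = 66·190 = 12540.
Need d with 7·d ≡ 1 (mod 12540). Apply the extended Euclidean algorithm:
12540 = 1791·7 + 3
7 = 2·3 + 1
3 = 3·1 + 0
Back-substitute:
1 = 7 − 2·3
1 = −2·12540 + 3583·7
So 7·3583 ≡ 1 (mod 12540), hence d = 3583.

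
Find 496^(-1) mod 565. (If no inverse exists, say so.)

gcd(565, 496) by repeated division:
565 = 1×496 + 69
496 = 7×69 + 13
69 = 5×13 + 4
13 = 3×4 + 1
4 = 4×1 + 0
The gcd is 1. Working backward:
1 = 13 − 3·4
1 = −3·69 + 16·13
1 = 16·496 − 115·69
1 = −115·565 + 131·496
So 496·131 ≡ 1 (mod 565).

131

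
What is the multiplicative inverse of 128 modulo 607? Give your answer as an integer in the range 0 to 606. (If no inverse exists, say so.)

460

Run Euclid on (607, 128):
607 = 4*128 + 95
128 = 1*95 + 33
95 = 2*33 + 29
33 = 1*29 + 4
29 = 7*4 + 1
4 = 4*1 + 0
gcd = 1, so the inverse exists. Back-substitute:
1 = 29 − 7·4
1 = −7·33 + 8·29
1 = 8·95 − 23·33
1 = −23·128 + 31·95
1 = 31·607 − 147·128
So 128·(-147) ≡ 1 (mod 607), and -147 ≡ 460 (mod 607).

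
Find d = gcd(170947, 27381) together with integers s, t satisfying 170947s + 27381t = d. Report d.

1

Apply Euclid's algorithm to 170947 and 27381:
170947 = 6*27381 + 6661
27381 = 4*6661 + 737
6661 = 9*737 + 28
737 = 26*28 + 9
28 = 3*9 + 1
9 = 9*1 + 0
gcd(170947, 27381) = 1.
Express as a combination:
1 = 28 − 3·9
1 = −3·737 + 79·28
1 = 79·6661 − 714·737
1 = −714·27381 + 2935·6661
1 = 2935·170947 − 18324·27381
So 1 = (2935)·170947 + (-18324)·27381.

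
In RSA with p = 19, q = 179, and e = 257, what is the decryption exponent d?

3017

φ(n) = (p−1)(q−1) = 18·178 = 3204.
Need d with 257·d ≡ 1 (mod 3204). Apply the extended Euclidean algorithm:
3204 = 12*257 + 120
257 = 2*120 + 17
120 = 7*17 + 1
17 = 17*1 + 0
Back-substitute:
1 = 120 − 7·17
1 = −7·257 + 15·120
1 = 15·3204 − 187·257
So 257·(-187) ≡ 1 (mod 3204), hence d ≡ -187 ≡ 3017 (mod 3204).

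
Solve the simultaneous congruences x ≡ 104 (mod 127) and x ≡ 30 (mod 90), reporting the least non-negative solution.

11280

Write x = 104 + 127·k. Then 127·k ≡ 30 − 104 ≡ 16 (mod 90).
Need 127⁻¹ mod 90. Extended Euclid on (90, 37):
90 = 2·37 + 16
37 = 2·16 + 5
16 = 3·5 + 1
5 = 5·1 + 0
Back-substitute:
1 = 16 − 3·5
1 = −3·37 + 7·16
1 = 7·90 − 17·37
127⁻¹ ≡ 73 (mod 90), so k ≡ 73·16 ≡ 88 (mod 90).
x = 104 + 127·88 = 11280.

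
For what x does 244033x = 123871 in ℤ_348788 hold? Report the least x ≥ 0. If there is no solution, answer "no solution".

124531

First find gcd(244033, 348788):
348788 = 1*244033 + 104755
244033 = 2*104755 + 34523
104755 = 3*34523 + 1186
34523 = 29*1186 + 129
1186 = 9*129 + 25
129 = 5*25 + 4
25 = 6*4 + 1
4 = 4*1 + 0
gcd = 1, so a unique solution mod 348788 exists.
Back-substitute for the Bézout coefficients:
1 = 25 − 6·4
1 = −6·129 + 31·25
1 = 31·1186 − 285·129
1 = −285·34523 + 8296·1186
1 = 8296·104755 − 25173·34523
1 = −25173·244033 + 58642·104755
1 = 58642·348788 − 83815·244033
So 244033·(-83815) ≡ 1 (mod 348788), giving 244033⁻¹ ≡ 264973.
x ≡ 244033⁻¹·123871 ≡ 264973·123871 ≡ 124531 (mod 348788).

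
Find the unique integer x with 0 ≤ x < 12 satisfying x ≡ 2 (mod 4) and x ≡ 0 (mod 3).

6

Write x = 2 + 4·k. Then 4·k ≡ 0 − 2 ≡ 1 (mod 3).
Need 4⁻¹ mod 3. Extended Euclid on (3, 1):
3 = 3*1 + 0
4⁻¹ ≡ 1 (mod 3), so k ≡ 1·1 ≡ 1 (mod 3).
x = 2 + 4·1 = 6.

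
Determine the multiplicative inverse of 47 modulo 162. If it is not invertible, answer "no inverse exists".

131

gcd(162, 47) by repeated division:
162 = 3×47 + 21
47 = 2×21 + 5
21 = 4×5 + 1
5 = 5×1 + 0
The gcd is 1. Working backward:
1 = 21 − 4·5
1 = −4·47 + 9·21
1 = 9·162 − 31·47
Hence 47⁻¹ ≡ -31 ≡ 131 (mod 162).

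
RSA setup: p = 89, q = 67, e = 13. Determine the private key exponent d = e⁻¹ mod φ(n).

φ(n) = (p−1)(q−1) = 88·66 = 5808.
Need d with 13·d ≡ 1 (mod 5808). Apply the extended Euclidean algorithm:
5808 = 446·13 + 10
13 = 1·10 + 3
10 = 3·3 + 1
3 = 3·1 + 0
Back-substitute:
1 = 10 − 3·3
1 = −3·13 + 4·10
1 = 4·5808 − 1787·13
So 13·(-1787) ≡ 1 (mod 5808), hence d ≡ -1787 ≡ 4021 (mod 5808).

4021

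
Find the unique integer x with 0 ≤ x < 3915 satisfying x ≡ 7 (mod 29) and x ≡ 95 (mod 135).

Write x = 7 + 29·k. Then 29·k ≡ 95 − 7 ≡ 88 (mod 135).
Need 29⁻¹ mod 135. Extended Euclid on (135, 29):
135 = 4·29 + 19
29 = 1·19 + 10
19 = 1·10 + 9
10 = 1·9 + 1
9 = 9·1 + 0
Back-substitute:
1 = 10 − 9
1 = −19 + 2·10
1 = 2·29 − 3·19
1 = −3·135 + 14·29
29⁻¹ ≡ 14 (mod 135), so k ≡ 14·88 ≡ 17 (mod 135).
x = 7 + 29·17 = 500.

500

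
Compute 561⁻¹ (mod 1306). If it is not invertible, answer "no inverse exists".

Apply the Euclidean algorithm to 1306 and 561:
1306 = 2·561 + 184
561 = 3·184 + 9
184 = 20·9 + 4
9 = 2·4 + 1
4 = 4·1 + 0
The gcd is 1. Working backward:
1 = 9 − 2·4
1 = −2·184 + 41·9
1 = 41·561 − 125·184
1 = −125·1306 + 291·561
So 561·291 ≡ 1 (mod 1306).

291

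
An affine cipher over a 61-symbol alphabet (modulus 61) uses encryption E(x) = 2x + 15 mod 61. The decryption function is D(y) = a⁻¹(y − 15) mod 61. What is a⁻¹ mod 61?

gcd(61, 2) by repeated division:
61 = 30×2 + 1
2 = 2×1 + 0
The gcd is 1. Working backward:
1 = 61 − 30·2
Hence 2⁻¹ ≡ -30 ≡ 31 (mod 61).

31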